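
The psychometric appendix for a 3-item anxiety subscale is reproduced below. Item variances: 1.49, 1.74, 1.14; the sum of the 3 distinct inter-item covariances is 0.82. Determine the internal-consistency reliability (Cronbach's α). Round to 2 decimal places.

ΣVar(i) = 1.49 + 1.74 + 1.14 = 4.37
Sum of distinct covariances = 0.82
total variance = ΣVar(i) + 2·Σcov = 4.37 + 2 × 0.82 = 6.01
α = (3/2)·(1 − 4.37/6.01) = 0.41

α = 0.41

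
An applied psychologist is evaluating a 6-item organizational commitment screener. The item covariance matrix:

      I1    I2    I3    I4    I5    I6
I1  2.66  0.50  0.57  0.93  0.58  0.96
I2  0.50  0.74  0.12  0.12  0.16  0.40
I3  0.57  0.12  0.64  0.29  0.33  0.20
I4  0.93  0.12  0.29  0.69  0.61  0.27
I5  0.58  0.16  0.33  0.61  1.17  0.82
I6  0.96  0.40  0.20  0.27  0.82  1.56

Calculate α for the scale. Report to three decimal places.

α = 0.777

ΣVar(i) = 2.66 + 0.74 + 0.64 + 0.69 + 1.17 + 1.56 = 7.46
Sum of off-diagonal covariances = 6.86
total variance = 7.46 + 2 × 6.86 = 21.18
α = (k/(k−1))·(1 − ΣVar(i)/total variance) = (6/5)·(1 − 7.46/21.18) = 0.777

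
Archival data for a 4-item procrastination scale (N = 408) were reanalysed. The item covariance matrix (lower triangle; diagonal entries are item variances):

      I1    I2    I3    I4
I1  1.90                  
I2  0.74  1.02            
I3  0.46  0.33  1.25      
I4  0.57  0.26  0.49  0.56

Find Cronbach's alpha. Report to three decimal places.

Cronbach's alpha = 0.729

ΣVar(i) = 1.90 + 1.02 + 1.25 + 0.56 = 4.73
Σ_{i<j} σ_ij = 2.85
σ²_T = 4.73 + 2 × 2.85 = 10.43
α = (k/(k−1))·(1 − ΣVar(i)/σ²_T) = (4/3)·(1 − 4.73/10.43) = 0.729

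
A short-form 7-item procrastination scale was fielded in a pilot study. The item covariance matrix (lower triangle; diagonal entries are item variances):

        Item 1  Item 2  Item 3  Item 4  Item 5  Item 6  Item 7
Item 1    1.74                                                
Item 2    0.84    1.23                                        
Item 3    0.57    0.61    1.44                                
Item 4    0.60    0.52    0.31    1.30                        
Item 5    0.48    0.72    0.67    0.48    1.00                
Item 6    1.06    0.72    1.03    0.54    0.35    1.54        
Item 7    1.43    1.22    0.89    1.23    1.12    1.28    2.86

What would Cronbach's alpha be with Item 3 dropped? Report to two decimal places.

Cronbach's alpha = 0.87

Remaining items: Item 1, Item 2, Item 4, Item 5, Item 6, Item 7 (k = 6).
sum of item variances = 1.74 + 1.23 + 1.30 + 1.00 + 1.54 + 2.86 = 9.67
σ²_T = 9.67 + 2 × 12.59 = 34.85
α (item deleted) = (6/5)·(1 − 9.67/34.85) = 0.87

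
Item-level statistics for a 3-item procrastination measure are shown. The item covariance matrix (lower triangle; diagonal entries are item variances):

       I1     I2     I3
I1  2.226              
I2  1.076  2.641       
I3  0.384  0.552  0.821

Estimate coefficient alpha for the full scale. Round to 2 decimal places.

α = 0.62

Σσ²ᵢ = 2.226 + 2.641 + 0.821 = 5.688
Sum of off-diagonal covariances = 2.012
σ²_total = 5.688 + 2 × 2.012 = 9.712
α = (k/(k−1))·(1 − Σσ²ᵢ/σ²_total) = (3/2)·(1 − 5.688/9.712) = 0.62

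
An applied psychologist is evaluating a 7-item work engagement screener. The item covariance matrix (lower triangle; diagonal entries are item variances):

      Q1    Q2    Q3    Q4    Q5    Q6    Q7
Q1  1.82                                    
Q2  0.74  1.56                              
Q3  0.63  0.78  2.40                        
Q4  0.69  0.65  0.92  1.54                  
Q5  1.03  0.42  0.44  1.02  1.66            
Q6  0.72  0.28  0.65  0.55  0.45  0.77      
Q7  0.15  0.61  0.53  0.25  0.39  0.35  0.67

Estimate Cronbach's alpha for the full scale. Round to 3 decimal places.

Σσᵢ² = 1.82 + 1.56 + 2.40 + 1.54 + 1.66 + 0.77 + 0.67 = 10.42
Sum of off-diagonal covariances = 12.25
Var(T) = 10.42 + 2 × 12.25 = 34.92
α = (k/(k−1))·(1 − Σσᵢ²/Var(T)) = (7/6)·(1 − 10.42/34.92) = 0.819

Cronbach's alpha = 0.819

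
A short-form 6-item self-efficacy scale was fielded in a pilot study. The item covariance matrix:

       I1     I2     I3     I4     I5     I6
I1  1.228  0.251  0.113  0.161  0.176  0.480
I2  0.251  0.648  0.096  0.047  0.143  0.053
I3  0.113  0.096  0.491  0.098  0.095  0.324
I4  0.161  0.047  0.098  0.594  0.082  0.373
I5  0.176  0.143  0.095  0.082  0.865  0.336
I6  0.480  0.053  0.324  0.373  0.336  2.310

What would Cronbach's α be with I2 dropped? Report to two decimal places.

Remaining items: I1, I3, I4, I5, I6 (k = 5).
Σσᵢ² = 1.228 + 0.491 + 0.594 + 0.865 + 2.310 = 5.488
σ²_total = 5.488 + 2 × 2.238 = 9.964
α (item deleted) = (5/4)·(1 − 5.488/9.964) = 0.56

Cronbach's α = 0.56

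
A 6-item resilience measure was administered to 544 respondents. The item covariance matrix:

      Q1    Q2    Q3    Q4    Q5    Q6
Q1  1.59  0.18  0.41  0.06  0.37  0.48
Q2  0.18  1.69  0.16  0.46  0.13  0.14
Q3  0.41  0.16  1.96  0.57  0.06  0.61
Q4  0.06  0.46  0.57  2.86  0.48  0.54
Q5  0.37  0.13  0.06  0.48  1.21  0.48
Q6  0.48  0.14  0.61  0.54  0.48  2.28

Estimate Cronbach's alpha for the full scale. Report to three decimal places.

Σσᵢ² = 1.59 + 1.69 + 1.96 + 2.86 + 1.21 + 2.28 = 11.59
Σ_{i<j} σ_ij = 5.13
σ²_T = 11.59 + 2 × 5.13 = 21.85
α = (k/(k−1))·(1 − Σσᵢ²/σ²_T) = (6/5)·(1 − 11.59/21.85) = 0.563

α = 0.563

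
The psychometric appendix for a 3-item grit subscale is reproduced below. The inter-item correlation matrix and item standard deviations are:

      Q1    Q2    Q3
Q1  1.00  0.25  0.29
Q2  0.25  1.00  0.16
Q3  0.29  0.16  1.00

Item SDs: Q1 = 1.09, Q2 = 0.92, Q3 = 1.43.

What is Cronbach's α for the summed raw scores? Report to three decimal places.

Σσ²ᵢ = 1.09² + 0.92² + 1.43² = 4.0794
Covariances σ_ij = r_ij · s_i · s_j:
  σ(Q1,Q2) = 0.25 × 1.09 × 0.92 = 0.2507
  σ(Q1,Q3) = 0.29 × 1.09 × 1.43 = 0.4520
  σ(Q2,Q3) = 0.16 × 0.92 × 1.43 = 0.2105
σ²_T = Σσ²ᵢ + 2·Σσ_ij = 4.0794 + 2 × 0.9132 = 5.9058
α = (3/2)·(1 − 4.0794/5.9058) = 0.464

Cronbach's α = 0.464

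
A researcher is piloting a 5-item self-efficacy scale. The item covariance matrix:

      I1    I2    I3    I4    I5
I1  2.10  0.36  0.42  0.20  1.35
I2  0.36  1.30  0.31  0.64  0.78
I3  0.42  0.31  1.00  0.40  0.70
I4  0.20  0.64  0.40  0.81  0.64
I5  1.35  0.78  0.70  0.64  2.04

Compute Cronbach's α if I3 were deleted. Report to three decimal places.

Remaining items: I1, I2, I4, I5 (k = 4).
Σσ²ᵢ = 2.10 + 1.30 + 0.81 + 2.04 = 6.25
σ²_total = 6.25 + 2 × 3.97 = 14.19
α (item deleted) = (4/3)·(1 − 6.25/14.19) = 0.746

α = 0.746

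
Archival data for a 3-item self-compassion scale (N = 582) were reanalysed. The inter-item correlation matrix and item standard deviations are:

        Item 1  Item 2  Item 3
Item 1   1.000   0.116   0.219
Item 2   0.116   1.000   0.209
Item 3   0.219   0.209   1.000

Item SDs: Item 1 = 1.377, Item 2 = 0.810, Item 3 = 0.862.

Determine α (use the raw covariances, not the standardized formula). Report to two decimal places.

α = 0.37

Σσ²ᵢ = 1.377² + 0.810² + 0.862² = 3.2953
Covariances σ_ij = r_ij · s_i · s_j:
  σ(Item 1,Item 2) = 0.116 × 1.377 × 0.810 = 0.1294
  σ(Item 1,Item 3) = 0.219 × 1.377 × 0.862 = 0.2599
  σ(Item 2,Item 3) = 0.209 × 0.810 × 0.862 = 0.1459
σ²_T = Σσ²ᵢ + 2·Σσ_ij = 3.2953 + 2 × 0.5352 = 4.3657
α = (3/2)·(1 − 3.2953/4.3657) = 0.37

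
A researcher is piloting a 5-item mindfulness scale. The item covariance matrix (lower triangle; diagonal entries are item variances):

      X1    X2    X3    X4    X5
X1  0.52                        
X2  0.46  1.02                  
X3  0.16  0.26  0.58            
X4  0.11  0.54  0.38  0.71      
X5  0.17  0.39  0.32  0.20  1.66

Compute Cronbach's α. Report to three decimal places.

Cronbach's α = 0.714

ΣVar(i) = 0.52 + 1.02 + 0.58 + 0.71 + 1.66 = 4.49
Sum of the distinct covariances = 2.99
Var(T) = 4.49 + 2 × 2.99 = 10.47
α = (k/(k−1))·(1 − ΣVar(i)/Var(T)) = (5/4)·(1 − 4.49/10.47) = 0.714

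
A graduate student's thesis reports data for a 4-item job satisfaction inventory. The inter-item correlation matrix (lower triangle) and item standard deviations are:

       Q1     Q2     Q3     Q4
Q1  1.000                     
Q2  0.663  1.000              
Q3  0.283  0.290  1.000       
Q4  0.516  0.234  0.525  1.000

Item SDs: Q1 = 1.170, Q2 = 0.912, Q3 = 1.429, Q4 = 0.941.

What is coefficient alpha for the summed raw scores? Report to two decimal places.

α = 0.72

Σσ²ᵢ = 1.170² + 0.912² + 1.429² + 0.941² = 5.1282
Covariances σ_ij = r_ij · s_i · s_j:
  σ(Q1,Q2) = 0.663 × 1.170 × 0.912 = 0.7074
  σ(Q1,Q3) = 0.283 × 1.170 × 1.429 = 0.4732
  σ(Q1,Q4) = 0.516 × 1.170 × 0.941 = 0.5681
  σ(Q2,Q3) = 0.290 × 0.912 × 1.429 = 0.3779
  σ(Q2,Q4) = 0.234 × 0.912 × 0.941 = 0.2008
  σ(Q3,Q4) = 0.525 × 1.429 × 0.941 = 0.7060
σ²_T = Σσ²ᵢ + 2·Σσ_ij = 5.1282 + 2 × 3.0334 = 11.1950
α = (4/3)·(1 − 5.1282/11.1950) = 0.72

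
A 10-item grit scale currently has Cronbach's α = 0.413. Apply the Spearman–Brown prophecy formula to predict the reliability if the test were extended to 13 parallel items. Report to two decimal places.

predicted reliability = 0.48

Length factor m = 13/10 = 1.3000
α' = m·α / (1 + (m−1)·α)
   = 13/10 × 0.413 / (1 + (13/10 − 1) × 0.413)
   = 0.5369 / 1.1239 = 0.48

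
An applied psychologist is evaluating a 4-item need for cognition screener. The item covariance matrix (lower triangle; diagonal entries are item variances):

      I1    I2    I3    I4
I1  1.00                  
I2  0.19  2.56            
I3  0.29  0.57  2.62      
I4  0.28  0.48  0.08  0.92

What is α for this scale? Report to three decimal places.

ΣVar(i) = 1.00 + 2.56 + 2.62 + 0.92 = 7.10
Sum of off-diagonal covariances = 1.89
Var(T) = 7.10 + 2 × 1.89 = 10.88
α = (k/(k−1))·(1 − ΣVar(i)/Var(T)) = (4/3)·(1 − 7.10/10.88) = 0.463

α = 0.463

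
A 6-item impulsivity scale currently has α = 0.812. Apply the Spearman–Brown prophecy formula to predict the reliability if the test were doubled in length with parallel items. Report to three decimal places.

predicted reliability = 0.896

Length factor m = 2
α' = m·α / (1 + (m−1)·α)
   = 2 × 0.812 / (1 + (2 − 1) × 0.812)
   = 1.6240 / 1.8120 = 0.896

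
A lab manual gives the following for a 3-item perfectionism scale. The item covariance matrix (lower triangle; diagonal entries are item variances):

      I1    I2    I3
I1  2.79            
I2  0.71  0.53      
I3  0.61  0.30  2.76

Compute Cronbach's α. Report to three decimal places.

Cronbach's α = 0.521

Σσᵢ² = 2.79 + 0.53 + 2.76 = 6.08
Sum of off-diagonal covariances = 1.62
σ²_total = 6.08 + 2 × 1.62 = 9.32
α = (k/(k−1))·(1 − Σσᵢ²/σ²_total) = (3/2)·(1 − 6.08/9.32) = 0.521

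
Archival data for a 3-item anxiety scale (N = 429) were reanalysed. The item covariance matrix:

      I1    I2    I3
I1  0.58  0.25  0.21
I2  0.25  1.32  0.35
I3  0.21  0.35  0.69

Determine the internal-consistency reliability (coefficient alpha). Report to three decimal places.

coefficient alpha = 0.577

sum of item variances = 0.58 + 1.32 + 0.69 = 2.59
Sum of off-diagonal covariances = 0.81
σ²_T = 2.59 + 2 × 0.81 = 4.21
α = (k/(k−1))·(1 − sum of item variances/σ²_T) = (3/2)·(1 − 2.59/4.21) = 0.577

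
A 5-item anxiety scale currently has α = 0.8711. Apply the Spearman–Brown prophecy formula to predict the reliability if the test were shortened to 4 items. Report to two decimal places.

predicted reliability = 0.84

Length factor m = 4/5 = 0.8000
α' = m·α / (1 − (1−m)·α)
   = 4/5 × 0.8711 / (1 − (1 − 4/5) × 0.8711)
   = 0.6969 / 0.8258 = 0.84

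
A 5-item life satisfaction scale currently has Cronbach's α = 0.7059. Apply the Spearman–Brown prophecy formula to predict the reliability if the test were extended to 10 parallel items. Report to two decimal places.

Length factor m = 10/5 = 2.0000
α' = m·α / (1 + (m−1)·α)
   = 10/5 × 0.7059 / (1 + (10/5 − 1) × 0.7059)
   = 1.4118 / 1.7059 = 0.83

predicted reliability = 0.83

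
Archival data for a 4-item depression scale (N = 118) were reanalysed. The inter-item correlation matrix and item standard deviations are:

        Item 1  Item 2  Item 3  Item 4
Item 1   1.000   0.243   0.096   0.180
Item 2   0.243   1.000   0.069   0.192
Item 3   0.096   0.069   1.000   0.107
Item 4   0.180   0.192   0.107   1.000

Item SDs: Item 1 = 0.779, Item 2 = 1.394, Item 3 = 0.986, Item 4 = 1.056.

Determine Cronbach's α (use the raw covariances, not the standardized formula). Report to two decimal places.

Σσ²ᵢ = 0.779² + 1.394² + 0.986² + 1.056² = 4.6374
Covariances σ_ij = r_ij · s_i · s_j:
  σ(Item 1,Item 2) = 0.243 × 0.779 × 1.394 = 0.2639
  σ(Item 1,Item 3) = 0.096 × 0.779 × 0.986 = 0.0737
  σ(Item 1,Item 4) = 0.180 × 0.779 × 1.056 = 0.1481
  σ(Item 2,Item 3) = 0.069 × 1.394 × 0.986 = 0.0948
  σ(Item 2,Item 4) = 0.192 × 1.394 × 1.056 = 0.2826
  σ(Item 3,Item 4) = 0.107 × 0.986 × 1.056 = 0.1114
σ²_T = Σσ²ᵢ + 2·Σσ_ij = 4.6374 + 2 × 0.9745 = 6.5864
α = (4/3)·(1 − 4.6374/6.5864) = 0.39

α = 0.39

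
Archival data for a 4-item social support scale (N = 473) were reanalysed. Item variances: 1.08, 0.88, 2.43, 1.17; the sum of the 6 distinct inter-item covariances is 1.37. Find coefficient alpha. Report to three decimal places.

coefficient alpha = 0.440

Σσ²ᵢ = 1.08 + 0.88 + 2.43 + 1.17 = 5.56
Sum of distinct covariances = 1.37
σ²_total = Σσ²ᵢ + 2·Σcov = 5.56 + 2 × 1.37 = 8.30
α = (4/3)·(1 − 5.56/8.30) = 0.440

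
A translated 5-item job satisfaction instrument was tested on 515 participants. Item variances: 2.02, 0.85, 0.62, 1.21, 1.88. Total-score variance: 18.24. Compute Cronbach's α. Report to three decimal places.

Σσ²ᵢ = 2.02 + 0.85 + 0.62 + 1.21 + 1.88 = 6.58
α = (k/(k−1))·(1 − Σσ²ᵢ/σ²_total) = (5/4)·(1 − 6.58/18.24) = 0.799

α = 0.799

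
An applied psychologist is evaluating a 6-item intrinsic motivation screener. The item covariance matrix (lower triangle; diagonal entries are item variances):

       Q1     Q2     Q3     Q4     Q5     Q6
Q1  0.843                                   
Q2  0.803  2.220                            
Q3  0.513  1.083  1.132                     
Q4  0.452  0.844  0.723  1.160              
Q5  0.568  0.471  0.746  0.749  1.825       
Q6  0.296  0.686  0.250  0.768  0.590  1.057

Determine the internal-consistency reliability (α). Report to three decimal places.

ΣVar(i) = 0.843 + 2.220 + 1.132 + 1.160 + 1.825 + 1.057 = 8.237
Sum of off-diagonal covariances = 9.542
total variance = 8.237 + 2 × 9.542 = 27.321
α = (k/(k−1))·(1 − ΣVar(i)/total variance) = (6/5)·(1 − 8.237/27.321) = 0.838

α = 0.838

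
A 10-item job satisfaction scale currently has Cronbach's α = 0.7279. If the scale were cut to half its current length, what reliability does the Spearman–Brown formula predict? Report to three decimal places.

predicted reliability = 0.572

Length factor m = 1/2
α' = m·α / (1 − (1−m)·α)
   = 1/2 × 0.7279 / (1 − (1 − 1/2) × 0.7279)
   = 0.3639 / 0.6361 = 0.572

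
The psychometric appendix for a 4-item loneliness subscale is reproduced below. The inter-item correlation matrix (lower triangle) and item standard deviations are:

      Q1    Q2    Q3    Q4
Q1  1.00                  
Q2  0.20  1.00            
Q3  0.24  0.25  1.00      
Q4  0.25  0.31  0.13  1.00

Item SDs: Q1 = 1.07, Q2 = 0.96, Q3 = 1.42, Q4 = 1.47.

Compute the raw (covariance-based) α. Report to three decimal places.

α = 0.523

Σσ²ᵢ = 1.07² + 0.96² + 1.42² + 1.47² = 6.2438
Covariances σ_ij = r_ij · s_i · s_j:
  σ(Q1,Q2) = 0.20 × 1.07 × 0.96 = 0.2054
  σ(Q1,Q3) = 0.24 × 1.07 × 1.42 = 0.3647
  σ(Q1,Q4) = 0.25 × 1.07 × 1.47 = 0.3932
  σ(Q2,Q3) = 0.25 × 0.96 × 1.42 = 0.3408
  σ(Q2,Q4) = 0.31 × 0.96 × 1.47 = 0.4375
  σ(Q3,Q4) = 0.13 × 1.42 × 1.47 = 0.2714
σ²_T = Σσ²ᵢ + 2·Σσ_ij = 6.2438 + 2 × 2.0130 = 10.2698
α = (4/3)·(1 − 6.2438/10.2698) = 0.523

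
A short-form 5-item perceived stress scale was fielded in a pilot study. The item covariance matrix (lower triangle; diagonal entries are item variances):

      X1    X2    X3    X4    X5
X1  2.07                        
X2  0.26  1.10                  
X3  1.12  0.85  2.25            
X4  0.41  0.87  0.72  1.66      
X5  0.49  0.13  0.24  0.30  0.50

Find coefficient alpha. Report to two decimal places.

ΣVar(i) = 2.07 + 1.10 + 2.25 + 1.66 + 0.50 = 7.58
Σ_{i<j} σ_ij = 5.39
σ²_total = 7.58 + 2 × 5.39 = 18.36
α = (k/(k−1))·(1 − ΣVar(i)/σ²_total) = (5/4)·(1 − 7.58/18.36) = 0.73

α = 0.73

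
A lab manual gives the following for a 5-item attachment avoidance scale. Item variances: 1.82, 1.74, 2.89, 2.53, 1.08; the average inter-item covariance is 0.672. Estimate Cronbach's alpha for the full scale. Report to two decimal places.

α = 0.71

Σσ²ᵢ = 1.82 + 1.74 + 2.89 + 2.53 + 1.08 = 10.06
Sum of the 10 distinct covariances = 10 × 0.672 = 6.720
σ²_T = Σσ²ᵢ + 2·Σcov = 10.06 + 2 × 6.720 = 23.500
α = (5/4)·(1 − 10.06/23.500) = 0.71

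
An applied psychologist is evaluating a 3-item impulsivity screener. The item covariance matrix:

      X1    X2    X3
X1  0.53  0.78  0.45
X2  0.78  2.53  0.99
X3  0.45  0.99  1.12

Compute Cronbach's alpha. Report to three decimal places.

sum of item variances = 0.53 + 2.53 + 1.12 = 4.18
Σ_{i<j} σ_ij = 2.22
Var(T) = 4.18 + 2 × 2.22 = 8.62
α = (k/(k−1))·(1 − sum of item variances/Var(T)) = (3/2)·(1 − 4.18/8.62) = 0.773

Cronbach's alpha = 0.773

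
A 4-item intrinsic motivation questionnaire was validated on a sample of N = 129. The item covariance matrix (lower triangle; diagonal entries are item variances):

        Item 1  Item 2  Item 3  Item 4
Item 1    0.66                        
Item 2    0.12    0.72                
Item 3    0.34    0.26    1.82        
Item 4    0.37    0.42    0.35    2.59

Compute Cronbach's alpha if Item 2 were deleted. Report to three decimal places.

Cronbach's alpha = 0.442

Remaining items: Item 1, Item 3, Item 4 (k = 3).
sum of item variances = 0.66 + 1.82 + 2.59 = 5.07
Var(T) = 5.07 + 2 × 1.06 = 7.19
α (item deleted) = (3/2)·(1 − 5.07/7.19) = 0.442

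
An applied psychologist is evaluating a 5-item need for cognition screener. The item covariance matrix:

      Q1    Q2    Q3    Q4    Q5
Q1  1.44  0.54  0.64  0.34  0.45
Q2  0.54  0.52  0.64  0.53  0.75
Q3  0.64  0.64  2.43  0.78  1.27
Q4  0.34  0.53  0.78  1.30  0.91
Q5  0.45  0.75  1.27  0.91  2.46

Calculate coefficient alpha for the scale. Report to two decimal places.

Σσᵢ² = 1.44 + 0.52 + 2.43 + 1.30 + 2.46 = 8.15
Σ_{i<j} σ_ij = 6.85
total variance = 8.15 + 2 × 6.85 = 21.85
α = (k/(k−1))·(1 − Σσᵢ²/total variance) = (5/4)·(1 − 8.15/21.85) = 0.78

α = 0.78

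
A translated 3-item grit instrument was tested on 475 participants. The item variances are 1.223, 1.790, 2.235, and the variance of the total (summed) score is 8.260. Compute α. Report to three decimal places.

sum of item variances = 1.223 + 1.790 + 2.235 = 5.248
α = (k/(k−1))·(1 − sum of item variances/σ²_T) = (3/2)·(1 − 5.248/8.260) = 0.547

α = 0.547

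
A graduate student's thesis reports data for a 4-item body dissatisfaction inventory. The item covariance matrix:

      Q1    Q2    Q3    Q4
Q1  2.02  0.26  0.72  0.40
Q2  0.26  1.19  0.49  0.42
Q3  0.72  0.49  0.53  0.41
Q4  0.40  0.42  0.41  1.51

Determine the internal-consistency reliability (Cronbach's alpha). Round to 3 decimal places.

α = 0.676

Σσ²ᵢ = 2.02 + 1.19 + 0.53 + 1.51 = 5.25
Sum of the distinct covariances = 2.70
Var(T) = 5.25 + 2 × 2.70 = 10.65
α = (k/(k−1))·(1 − Σσ²ᵢ/Var(T)) = (4/3)·(1 − 5.25/10.65) = 0.676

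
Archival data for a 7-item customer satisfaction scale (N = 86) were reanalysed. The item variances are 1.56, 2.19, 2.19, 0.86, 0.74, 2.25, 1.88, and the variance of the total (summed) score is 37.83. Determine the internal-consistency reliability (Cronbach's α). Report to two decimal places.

Cronbach's α = 0.81

sum of item variances = 1.56 + 2.19 + 2.19 + 0.86 + 0.74 + 2.25 + 1.88 = 11.67
α = (k/(k−1))·(1 − sum of item variances/total variance) = (7/6)·(1 − 11.67/37.83) = 0.81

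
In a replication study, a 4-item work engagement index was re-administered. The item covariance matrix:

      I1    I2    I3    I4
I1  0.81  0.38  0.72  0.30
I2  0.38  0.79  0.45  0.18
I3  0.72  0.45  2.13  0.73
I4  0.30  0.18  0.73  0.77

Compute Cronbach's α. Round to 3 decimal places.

α = 0.735

Σσ²ᵢ = 0.81 + 0.79 + 2.13 + 0.77 = 4.50
Σ_{i<j} σ_ij = 2.76
total variance = 4.50 + 2 × 2.76 = 10.02
α = (k/(k−1))·(1 − Σσ²ᵢ/total variance) = (4/3)·(1 − 4.50/10.02) = 0.735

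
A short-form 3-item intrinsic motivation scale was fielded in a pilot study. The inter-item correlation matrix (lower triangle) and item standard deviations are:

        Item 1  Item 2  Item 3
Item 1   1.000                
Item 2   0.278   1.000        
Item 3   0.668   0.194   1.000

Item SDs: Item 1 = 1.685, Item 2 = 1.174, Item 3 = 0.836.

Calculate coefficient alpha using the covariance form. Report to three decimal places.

Σσ²ᵢ = 1.685² + 1.174² + 0.836² = 4.9164
Covariances σ_ij = r_ij · s_i · s_j:
  σ(Item 1,Item 2) = 0.278 × 1.685 × 1.174 = 0.5499
  σ(Item 1,Item 3) = 0.668 × 1.685 × 0.836 = 0.9410
  σ(Item 2,Item 3) = 0.194 × 1.174 × 0.836 = 0.1904
σ²_T = Σσ²ᵢ + 2·Σσ_ij = 4.9164 + 2 × 1.6813 = 8.2790
α = (3/2)·(1 − 4.9164/8.2790) = 0.609

α = 0.609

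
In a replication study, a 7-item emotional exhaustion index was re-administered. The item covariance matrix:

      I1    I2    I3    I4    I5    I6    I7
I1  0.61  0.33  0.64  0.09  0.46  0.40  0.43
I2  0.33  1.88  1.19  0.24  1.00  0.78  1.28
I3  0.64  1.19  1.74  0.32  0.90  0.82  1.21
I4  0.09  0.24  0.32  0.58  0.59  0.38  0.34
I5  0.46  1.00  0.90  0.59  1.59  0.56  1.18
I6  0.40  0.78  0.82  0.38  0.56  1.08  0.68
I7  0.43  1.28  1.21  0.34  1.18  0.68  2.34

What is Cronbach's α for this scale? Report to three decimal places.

Σσ²ᵢ = 0.61 + 1.88 + 1.74 + 0.58 + 1.59 + 1.08 + 2.34 = 9.82
Sum of off-diagonal covariances = 13.82
Var(T) = 9.82 + 2 × 13.82 = 37.46
α = (k/(k−1))·(1 − Σσ²ᵢ/Var(T)) = (7/6)·(1 − 9.82/37.46) = 0.861

α = 0.861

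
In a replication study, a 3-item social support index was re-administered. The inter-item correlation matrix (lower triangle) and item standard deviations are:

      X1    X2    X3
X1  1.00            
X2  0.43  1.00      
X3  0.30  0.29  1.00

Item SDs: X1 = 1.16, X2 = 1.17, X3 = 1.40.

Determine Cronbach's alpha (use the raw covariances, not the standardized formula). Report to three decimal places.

α = 0.597

Σσ²ᵢ = 1.16² + 1.17² + 1.40² = 4.6745
Covariances σ_ij = r_ij · s_i · s_j:
  σ(X1,X2) = 0.43 × 1.16 × 1.17 = 0.5836
  σ(X1,X3) = 0.30 × 1.16 × 1.40 = 0.4872
  σ(X2,X3) = 0.29 × 1.17 × 1.40 = 0.4750
σ²_T = Σσ²ᵢ + 2·Σσ_ij = 4.6745 + 2 × 1.5458 = 7.7661
α = (3/2)·(1 − 4.6745/7.7661) = 0.597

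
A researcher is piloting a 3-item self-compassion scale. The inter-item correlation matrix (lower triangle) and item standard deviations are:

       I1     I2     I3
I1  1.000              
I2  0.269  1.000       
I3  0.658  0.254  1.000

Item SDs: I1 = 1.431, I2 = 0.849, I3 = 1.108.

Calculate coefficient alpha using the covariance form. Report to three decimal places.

α = 0.669

Σσ²ᵢ = 1.431² + 0.849² + 1.108² = 3.9962
Covariances σ_ij = r_ij · s_i · s_j:
  σ(I1,I2) = 0.269 × 1.431 × 0.849 = 0.3268
  σ(I1,I3) = 0.658 × 1.431 × 1.108 = 1.0433
  σ(I2,I3) = 0.254 × 0.849 × 1.108 = 0.2389
σ²_T = Σσ²ᵢ + 2·Σσ_ij = 3.9962 + 2 × 1.6090 = 7.2142
α = (3/2)·(1 − 3.9962/7.2142) = 0.669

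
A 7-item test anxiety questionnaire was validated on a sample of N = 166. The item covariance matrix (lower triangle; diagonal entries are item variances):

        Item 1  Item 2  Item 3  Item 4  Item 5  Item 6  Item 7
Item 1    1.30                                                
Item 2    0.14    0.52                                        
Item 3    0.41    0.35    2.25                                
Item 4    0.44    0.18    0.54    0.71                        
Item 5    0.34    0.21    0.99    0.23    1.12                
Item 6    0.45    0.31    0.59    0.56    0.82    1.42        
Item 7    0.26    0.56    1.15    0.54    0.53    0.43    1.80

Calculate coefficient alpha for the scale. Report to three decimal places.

ΣVar(i) = 1.30 + 0.52 + 2.25 + 0.71 + 1.12 + 1.42 + 1.80 = 9.12
Σ_{i<j} σ_ij = 10.03
Var(T) = 9.12 + 2 × 10.03 = 29.18
α = (k/(k−1))·(1 − ΣVar(i)/Var(T)) = (7/6)·(1 − 9.12/29.18) = 0.802

coefficient alpha = 0.802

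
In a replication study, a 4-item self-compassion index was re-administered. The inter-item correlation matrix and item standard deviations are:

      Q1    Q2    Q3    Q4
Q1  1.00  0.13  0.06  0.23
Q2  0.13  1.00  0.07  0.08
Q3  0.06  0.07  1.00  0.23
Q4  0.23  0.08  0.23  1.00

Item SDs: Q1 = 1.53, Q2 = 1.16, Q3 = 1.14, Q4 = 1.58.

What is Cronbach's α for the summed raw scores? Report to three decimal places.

Σσ²ᵢ = 1.53² + 1.16² + 1.14² + 1.58² = 7.4825
Covariances σ_ij = r_ij · s_i · s_j:
  σ(Q1,Q2) = 0.13 × 1.53 × 1.16 = 0.2307
  σ(Q1,Q3) = 0.06 × 1.53 × 1.14 = 0.1047
  σ(Q1,Q4) = 0.23 × 1.53 × 1.58 = 0.5560
  σ(Q2,Q3) = 0.07 × 1.16 × 1.14 = 0.0926
  σ(Q2,Q4) = 0.08 × 1.16 × 1.58 = 0.1466
  σ(Q3,Q4) = 0.23 × 1.14 × 1.58 = 0.4143
σ²_T = Σσ²ᵢ + 2·Σσ_ij = 7.4825 + 2 × 1.5449 = 10.5723
α = (4/3)·(1 − 7.4825/10.5723) = 0.390

Cronbach's α = 0.390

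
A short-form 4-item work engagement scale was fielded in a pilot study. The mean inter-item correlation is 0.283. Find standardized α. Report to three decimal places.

α = 0.612

Standardized α = k·r̄ / (1 + (k−1)·r̄) = 4 × 0.283 / (1 + 3 × 0.283)
  = 1.1320 / 1.8490 = 0.612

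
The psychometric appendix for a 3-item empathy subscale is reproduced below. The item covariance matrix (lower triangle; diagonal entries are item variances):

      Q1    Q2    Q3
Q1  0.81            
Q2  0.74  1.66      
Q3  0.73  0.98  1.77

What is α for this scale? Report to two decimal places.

ΣVar(i) = 0.81 + 1.66 + 1.77 = 4.24
Sum of the distinct covariances = 2.45
σ²_T = 4.24 + 2 × 2.45 = 9.14
α = (k/(k−1))·(1 − ΣVar(i)/σ²_T) = (3/2)·(1 − 4.24/9.14) = 0.80

α = 0.80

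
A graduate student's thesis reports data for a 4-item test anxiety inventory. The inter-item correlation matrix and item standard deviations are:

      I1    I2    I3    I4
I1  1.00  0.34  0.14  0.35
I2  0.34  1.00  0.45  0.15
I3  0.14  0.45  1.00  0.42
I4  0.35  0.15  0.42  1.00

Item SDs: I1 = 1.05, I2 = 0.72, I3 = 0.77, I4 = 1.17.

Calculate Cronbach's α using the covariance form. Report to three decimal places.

Σσ²ᵢ = 1.05² + 0.72² + 0.77² + 1.17² = 3.5827
Covariances σ_ij = r_ij · s_i · s_j:
  σ(I1,I2) = 0.34 × 1.05 × 0.72 = 0.2570
  σ(I1,I3) = 0.14 × 1.05 × 0.77 = 0.1132
  σ(I1,I4) = 0.35 × 1.05 × 1.17 = 0.4300
  σ(I2,I3) = 0.45 × 0.72 × 0.77 = 0.2495
  σ(I2,I4) = 0.15 × 0.72 × 1.17 = 0.1264
  σ(I3,I4) = 0.42 × 0.77 × 1.17 = 0.3784
σ²_T = Σσ²ᵢ + 2·Σσ_ij = 3.5827 + 2 × 1.5545 = 6.6917
α = (4/3)·(1 − 3.5827/6.6917) = 0.619

Cronbach's α = 0.619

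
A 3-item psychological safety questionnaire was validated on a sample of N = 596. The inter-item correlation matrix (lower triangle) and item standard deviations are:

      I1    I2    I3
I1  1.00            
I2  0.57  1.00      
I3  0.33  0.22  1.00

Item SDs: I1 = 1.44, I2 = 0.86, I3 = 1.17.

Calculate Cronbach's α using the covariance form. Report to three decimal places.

Cronbach's α = 0.622

Σσ²ᵢ = 1.44² + 0.86² + 1.17² = 4.1821
Covariances σ_ij = r_ij · s_i · s_j:
  σ(I1,I2) = 0.57 × 1.44 × 0.86 = 0.7059
  σ(I1,I3) = 0.33 × 1.44 × 1.17 = 0.5560
  σ(I2,I3) = 0.22 × 0.86 × 1.17 = 0.2214
σ²_T = Σσ²ᵢ + 2·Σσ_ij = 4.1821 + 2 × 1.4833 = 7.1487
α = (3/2)·(1 − 4.1821/7.1487) = 0.622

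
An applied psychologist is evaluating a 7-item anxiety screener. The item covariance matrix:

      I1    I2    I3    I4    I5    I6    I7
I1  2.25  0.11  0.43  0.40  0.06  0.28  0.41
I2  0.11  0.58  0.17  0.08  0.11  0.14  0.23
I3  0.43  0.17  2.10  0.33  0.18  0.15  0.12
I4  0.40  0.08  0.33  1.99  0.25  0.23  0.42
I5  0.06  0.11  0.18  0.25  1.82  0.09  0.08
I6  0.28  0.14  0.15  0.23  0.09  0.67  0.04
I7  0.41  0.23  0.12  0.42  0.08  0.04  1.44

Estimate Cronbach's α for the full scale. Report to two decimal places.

Cronbach's α = 0.52

ΣVar(i) = 2.25 + 0.58 + 2.10 + 1.99 + 1.82 + 0.67 + 1.44 = 10.85
Sum of the distinct covariances = 4.31
σ²_total = 10.85 + 2 × 4.31 = 19.47
α = (k/(k−1))·(1 − ΣVar(i)/σ²_total) = (7/6)·(1 − 10.85/19.47) = 0.52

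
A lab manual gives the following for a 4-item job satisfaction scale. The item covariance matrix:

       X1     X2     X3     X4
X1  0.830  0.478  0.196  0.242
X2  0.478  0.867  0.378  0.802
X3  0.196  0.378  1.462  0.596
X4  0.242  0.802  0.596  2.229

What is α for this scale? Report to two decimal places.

ΣVar(i) = 0.830 + 0.867 + 1.462 + 2.229 = 5.388
Sum of off-diagonal covariances = 2.692
total variance = 5.388 + 2 × 2.692 = 10.772
α = (k/(k−1))·(1 − ΣVar(i)/total variance) = (4/3)·(1 − 5.388/10.772) = 0.67

α = 0.67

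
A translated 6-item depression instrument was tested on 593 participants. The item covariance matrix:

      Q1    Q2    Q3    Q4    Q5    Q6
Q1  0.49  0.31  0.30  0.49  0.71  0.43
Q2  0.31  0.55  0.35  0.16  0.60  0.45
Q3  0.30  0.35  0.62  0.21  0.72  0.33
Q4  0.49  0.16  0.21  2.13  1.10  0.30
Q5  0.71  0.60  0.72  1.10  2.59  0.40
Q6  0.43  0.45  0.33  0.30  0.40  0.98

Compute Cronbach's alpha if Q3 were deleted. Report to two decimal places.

Remaining items: Q1, Q2, Q4, Q5, Q6 (k = 5).
Σσᵢ² = 0.49 + 0.55 + 2.13 + 2.59 + 0.98 = 6.74
σ²_T = 6.74 + 2 × 4.95 = 16.64
α (item deleted) = (5/4)·(1 − 6.74/16.64) = 0.74

α = 0.74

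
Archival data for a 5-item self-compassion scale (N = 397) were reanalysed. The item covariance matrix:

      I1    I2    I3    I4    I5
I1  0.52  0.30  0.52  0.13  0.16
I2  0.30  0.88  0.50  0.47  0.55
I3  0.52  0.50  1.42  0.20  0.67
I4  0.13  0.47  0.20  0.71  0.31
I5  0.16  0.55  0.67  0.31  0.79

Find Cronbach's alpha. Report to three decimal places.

α = 0.798

ΣVar(i) = 0.52 + 0.88 + 1.42 + 0.71 + 0.79 = 4.32
Σ_{i<j} σ_ij = 3.81
σ²_total = 4.32 + 2 × 3.81 = 11.94
α = (k/(k−1))·(1 − ΣVar(i)/σ²_total) = (5/4)·(1 − 4.32/11.94) = 0.798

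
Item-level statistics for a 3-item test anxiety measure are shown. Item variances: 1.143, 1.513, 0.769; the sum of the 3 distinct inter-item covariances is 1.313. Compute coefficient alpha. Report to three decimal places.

α = 0.651

sum of item variances = 1.143 + 1.513 + 0.769 = 3.425
Sum of distinct covariances = 1.313
Var(T) = sum of item variances + 2·Σcov = 3.425 + 2 × 1.313 = 6.051
α = (3/2)·(1 − 3.425/6.051) = 0.651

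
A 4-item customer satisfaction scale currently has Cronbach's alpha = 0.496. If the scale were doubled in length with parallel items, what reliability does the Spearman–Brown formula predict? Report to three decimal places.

predicted reliability = 0.663

Length factor m = 2
α' = m·α / (1 + (m−1)·α)
   = 2 × 0.496 / (1 + (2 − 1) × 0.496)
   = 0.9920 / 1.4960 = 0.663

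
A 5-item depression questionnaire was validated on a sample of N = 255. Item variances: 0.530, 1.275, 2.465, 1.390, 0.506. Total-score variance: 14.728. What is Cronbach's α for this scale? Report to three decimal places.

Σσᵢ² = 0.530 + 1.275 + 2.465 + 1.390 + 0.506 = 6.166
α = (k/(k−1))·(1 − Σσᵢ²/total variance) = (5/4)·(1 − 6.166/14.728) = 0.727

Cronbach's α = 0.727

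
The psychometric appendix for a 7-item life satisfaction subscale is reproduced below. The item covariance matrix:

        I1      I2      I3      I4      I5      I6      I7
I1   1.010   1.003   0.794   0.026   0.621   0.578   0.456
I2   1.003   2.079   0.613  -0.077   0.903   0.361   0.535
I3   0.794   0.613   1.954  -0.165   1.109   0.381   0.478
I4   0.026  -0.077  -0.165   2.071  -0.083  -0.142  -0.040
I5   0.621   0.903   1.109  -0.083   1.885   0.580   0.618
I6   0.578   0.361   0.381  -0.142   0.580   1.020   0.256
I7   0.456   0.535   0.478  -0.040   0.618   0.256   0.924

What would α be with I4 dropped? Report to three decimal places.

Remaining items: I1, I2, I3, I5, I6, I7 (k = 6).
ΣVar(i) = 1.010 + 2.079 + 1.954 + 1.885 + 1.020 + 0.924 = 8.872
σ²_T = 8.872 + 2 × 9.286 = 27.444
α (item deleted) = (6/5)·(1 − 8.872/27.444) = 0.812

α = 0.812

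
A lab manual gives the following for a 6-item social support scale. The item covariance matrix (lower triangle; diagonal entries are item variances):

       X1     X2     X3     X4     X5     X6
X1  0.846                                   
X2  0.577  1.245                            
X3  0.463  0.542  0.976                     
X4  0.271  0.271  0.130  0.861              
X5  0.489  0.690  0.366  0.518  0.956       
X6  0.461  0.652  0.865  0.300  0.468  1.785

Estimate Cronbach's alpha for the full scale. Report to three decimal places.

Cronbach's alpha = 0.815

ΣVar(i) = 0.846 + 1.245 + 0.976 + 0.861 + 0.956 + 1.785 = 6.669
Sum of the distinct covariances = 7.063
σ²_T = 6.669 + 2 × 7.063 = 20.795
α = (k/(k−1))·(1 − ΣVar(i)/σ²_T) = (6/5)·(1 − 6.669/20.795) = 0.815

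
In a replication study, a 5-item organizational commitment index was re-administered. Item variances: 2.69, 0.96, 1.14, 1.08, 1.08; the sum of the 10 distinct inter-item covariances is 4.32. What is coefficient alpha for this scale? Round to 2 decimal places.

α = 0.69

sum of item variances = 2.69 + 0.96 + 1.14 + 1.08 + 1.08 = 6.95
Sum of distinct covariances = 4.32
total variance = sum of item variances + 2·Σcov = 6.95 + 2 × 4.32 = 15.59
α = (5/4)·(1 − 6.95/15.59) = 0.69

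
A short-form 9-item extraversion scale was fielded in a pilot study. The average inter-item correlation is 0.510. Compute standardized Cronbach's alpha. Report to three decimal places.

Standardized α = k·r̄ / (1 + (k−1)·r̄) = 9 × 0.510 / (1 + 8 × 0.510)
  = 4.5900 / 5.0800 = 0.904

standardized Cronbach's alpha = 0.904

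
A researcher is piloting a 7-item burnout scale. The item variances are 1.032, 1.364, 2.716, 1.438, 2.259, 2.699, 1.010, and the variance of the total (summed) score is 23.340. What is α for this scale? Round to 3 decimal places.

α = 0.541

Σσᵢ² = 1.032 + 1.364 + 2.716 + 1.438 + 2.259 + 2.699 + 1.010 = 12.518
α = (k/(k−1))·(1 − Σσᵢ²/total variance) = (7/6)·(1 − 12.518/23.340) = 0.541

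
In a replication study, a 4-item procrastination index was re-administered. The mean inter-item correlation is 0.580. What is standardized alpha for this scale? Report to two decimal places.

α = 0.85

Standardized α = k·r̄ / (1 + (k−1)·r̄) = 4 × 0.580 / (1 + 3 × 0.580)
  = 2.3200 / 2.7400 = 0.85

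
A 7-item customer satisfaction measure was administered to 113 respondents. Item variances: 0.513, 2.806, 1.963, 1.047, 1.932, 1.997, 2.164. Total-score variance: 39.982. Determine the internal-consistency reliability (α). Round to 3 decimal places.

Σσᵢ² = 0.513 + 2.806 + 1.963 + 1.047 + 1.932 + 1.997 + 2.164 = 12.422
α = (k/(k−1))·(1 − Σσᵢ²/Var(T)) = (7/6)·(1 − 12.422/39.982) = 0.804

α = 0.804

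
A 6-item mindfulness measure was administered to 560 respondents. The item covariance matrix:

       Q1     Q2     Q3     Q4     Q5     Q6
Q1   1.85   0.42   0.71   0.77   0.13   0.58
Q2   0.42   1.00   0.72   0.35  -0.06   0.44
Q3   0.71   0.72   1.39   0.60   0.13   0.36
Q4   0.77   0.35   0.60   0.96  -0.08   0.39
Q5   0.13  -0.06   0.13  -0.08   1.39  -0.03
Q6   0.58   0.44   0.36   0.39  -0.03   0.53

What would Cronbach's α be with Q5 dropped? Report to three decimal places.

Cronbach's α = 0.814

Remaining items: Q1, Q2, Q3, Q4, Q6 (k = 5).
Σσᵢ² = 1.85 + 1.00 + 1.39 + 0.96 + 0.53 = 5.73
Var(T) = 5.73 + 2 × 5.34 = 16.41
α (item deleted) = (5/4)·(1 − 5.73/16.41) = 0.814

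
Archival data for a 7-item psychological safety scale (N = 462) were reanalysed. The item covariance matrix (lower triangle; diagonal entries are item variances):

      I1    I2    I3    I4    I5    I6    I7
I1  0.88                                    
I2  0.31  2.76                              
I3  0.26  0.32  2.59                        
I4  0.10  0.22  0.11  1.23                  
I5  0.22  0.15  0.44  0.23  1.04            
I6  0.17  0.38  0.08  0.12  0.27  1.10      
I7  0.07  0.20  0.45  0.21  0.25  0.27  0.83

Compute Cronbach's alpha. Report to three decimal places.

Σσ²ᵢ = 0.88 + 2.76 + 2.59 + 1.23 + 1.04 + 1.10 + 0.83 = 10.43
Sum of the distinct covariances = 4.83
total variance = 10.43 + 2 × 4.83 = 20.09
α = (k/(k−1))·(1 − Σσ²ᵢ/total variance) = (7/6)·(1 − 10.43/20.09) = 0.561

α = 0.561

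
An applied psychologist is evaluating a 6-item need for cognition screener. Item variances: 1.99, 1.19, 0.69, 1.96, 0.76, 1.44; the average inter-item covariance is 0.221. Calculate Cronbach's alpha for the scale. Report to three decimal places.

sum of item variances = 1.99 + 1.19 + 0.69 + 1.96 + 0.76 + 1.44 = 8.03
Sum of the 15 distinct covariances = 15 × 0.221 = 3.315
Var(T) = sum of item variances + 2·Σcov = 8.03 + 2 × 3.315 = 14.660
α = (6/5)·(1 − 8.03/14.660) = 0.543

Cronbach's alpha = 0.543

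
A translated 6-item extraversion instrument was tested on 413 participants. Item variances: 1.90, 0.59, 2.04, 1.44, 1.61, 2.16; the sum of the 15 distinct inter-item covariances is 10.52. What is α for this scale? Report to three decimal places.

α = 0.820

Σσ²ᵢ = 1.90 + 0.59 + 2.04 + 1.44 + 1.61 + 2.16 = 9.74
Sum of distinct covariances = 10.52
σ²_total = Σσ²ᵢ + 2·Σcov = 9.74 + 2 × 10.52 = 30.78
α = (6/5)·(1 − 9.74/30.78) = 0.820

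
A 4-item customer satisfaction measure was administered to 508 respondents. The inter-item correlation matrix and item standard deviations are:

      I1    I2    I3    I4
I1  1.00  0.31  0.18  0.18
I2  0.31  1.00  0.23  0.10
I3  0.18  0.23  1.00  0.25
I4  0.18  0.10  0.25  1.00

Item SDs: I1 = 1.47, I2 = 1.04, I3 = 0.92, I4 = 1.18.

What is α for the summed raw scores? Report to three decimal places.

α = 0.500

Σσ²ᵢ = 1.47² + 1.04² + 0.92² + 1.18² = 5.4813
Covariances σ_ij = r_ij · s_i · s_j:
  σ(I1,I2) = 0.31 × 1.47 × 1.04 = 0.4739
  σ(I1,I3) = 0.18 × 1.47 × 0.92 = 0.2434
  σ(I1,I4) = 0.18 × 1.47 × 1.18 = 0.3122
  σ(I2,I3) = 0.23 × 1.04 × 0.92 = 0.2201
  σ(I2,I4) = 0.10 × 1.04 × 1.18 = 0.1227
  σ(I3,I4) = 0.25 × 0.92 × 1.18 = 0.2714
σ²_T = Σσ²ᵢ + 2·Σσ_ij = 5.4813 + 2 × 1.6437 = 8.7687
α = (4/3)·(1 − 5.4813/8.7687) = 0.500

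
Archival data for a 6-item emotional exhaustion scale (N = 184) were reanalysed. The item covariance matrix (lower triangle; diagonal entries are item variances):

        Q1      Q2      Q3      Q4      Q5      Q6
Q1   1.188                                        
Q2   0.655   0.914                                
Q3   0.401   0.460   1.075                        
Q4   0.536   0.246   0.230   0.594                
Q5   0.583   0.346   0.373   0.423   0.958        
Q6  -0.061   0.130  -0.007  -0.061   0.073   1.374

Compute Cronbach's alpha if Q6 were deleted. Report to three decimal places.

Remaining items: Q1, Q2, Q3, Q4, Q5 (k = 5).
Σσᵢ² = 1.188 + 0.914 + 1.075 + 0.594 + 0.958 = 4.729
σ²_total = 4.729 + 2 × 4.253 = 13.235
α (item deleted) = (5/4)·(1 − 4.729/13.235) = 0.803

α = 0.803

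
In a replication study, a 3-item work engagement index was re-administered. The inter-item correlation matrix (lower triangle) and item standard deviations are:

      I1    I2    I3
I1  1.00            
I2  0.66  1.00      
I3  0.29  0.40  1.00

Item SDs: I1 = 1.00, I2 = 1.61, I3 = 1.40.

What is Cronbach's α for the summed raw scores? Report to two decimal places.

Cronbach's α = 0.69

Σσ²ᵢ = 1.00² + 1.61² + 1.40² = 5.5521
Covariances σ_ij = r_ij · s_i · s_j:
  σ(I1,I2) = 0.66 × 1.00 × 1.61 = 1.0626
  σ(I1,I3) = 0.29 × 1.00 × 1.40 = 0.4060
  σ(I2,I3) = 0.40 × 1.61 × 1.40 = 0.9016
σ²_T = Σσ²ᵢ + 2·Σσ_ij = 5.5521 + 2 × 2.3702 = 10.2925
α = (3/2)·(1 − 5.5521/10.2925) = 0.69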